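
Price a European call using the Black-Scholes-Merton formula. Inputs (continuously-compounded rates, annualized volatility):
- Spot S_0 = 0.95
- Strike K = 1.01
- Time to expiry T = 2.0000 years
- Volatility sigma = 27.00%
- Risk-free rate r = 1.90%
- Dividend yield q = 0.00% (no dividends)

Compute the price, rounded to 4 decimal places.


Answer: Price = 0.1346

Derivation:
d1 = (ln(S/K) + (r - q + 0.5*sigma^2) * T) / (sigma * sqrt(T)) = 0.13004578
d2 = d1 - sigma * sqrt(T) = -0.25179189
exp(-rT) = 0.96271294; exp(-qT) = 1.00000000
C = S_0 * exp(-qT) * N(d1) - K * exp(-rT) * N(d2)
N(d1) = 0.55173489; N(d2) = 0.40060096
C = 0.9500 * 1.00000000 * 0.55173489 - 1.0100 * 0.96271294 * 0.40060096 = 0.1346


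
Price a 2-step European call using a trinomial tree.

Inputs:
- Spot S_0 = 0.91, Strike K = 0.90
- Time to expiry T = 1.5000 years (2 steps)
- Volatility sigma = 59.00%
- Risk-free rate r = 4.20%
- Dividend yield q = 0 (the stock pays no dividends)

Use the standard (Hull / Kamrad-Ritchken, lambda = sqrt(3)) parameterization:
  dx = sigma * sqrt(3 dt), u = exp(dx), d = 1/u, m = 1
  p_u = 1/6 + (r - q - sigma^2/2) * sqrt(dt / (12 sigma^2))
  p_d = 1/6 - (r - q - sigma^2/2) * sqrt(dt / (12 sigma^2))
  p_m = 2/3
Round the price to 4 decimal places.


Answer: Price = V(0,0) = 0.2366

Derivation:
dt = T/N = 0.750000; dx = sigma*sqrt(3*dt) = 0.885000
u = exp(dx) = 2.422984; d = 1/u = 0.412714
p_u = 0.110713, p_m = 0.666667, p_d = 0.222620
Discount per step: exp(-r*dt) = 0.968991
Stock lattice S(k, j) with j the centered position index:
  k=0: S(0,+0) = 0.9100
  k=1: S(1,-1) = 0.3756; S(1,+0) = 0.9100; S(1,+1) = 2.2049
  k=2: S(2,-2) = 0.1550; S(2,-1) = 0.3756; S(2,+0) = 0.9100; S(2,+1) = 2.2049; S(2,+2) = 5.3425
Terminal payoffs V(N, j) = max(S_T - K, 0):
  V(2,-2) = 0.000000; V(2,-1) = 0.000000; V(2,+0) = 0.010000; V(2,+1) = 1.304916; V(2,+2) = 4.442477
Backward induction: V(k, j) = exp(-r*dt) * [p_u * V(k+1, j+1) + p_m * V(k+1, j) + p_d * V(k+1, j-1)]
  V(1,-1) = exp(-r*dt) * [p_u*0.010000 + p_m*0.000000 + p_d*0.000000] = 0.001073
  V(1,+0) = exp(-r*dt) * [p_u*1.304916 + p_m*0.010000 + p_d*0.000000] = 0.146452
  V(1,+1) = exp(-r*dt) * [p_u*4.442477 + p_m*1.304916 + p_d*0.010000] = 1.321715
  V(0,+0) = exp(-r*dt) * [p_u*1.321715 + p_m*0.146452 + p_d*0.001073] = 0.236632


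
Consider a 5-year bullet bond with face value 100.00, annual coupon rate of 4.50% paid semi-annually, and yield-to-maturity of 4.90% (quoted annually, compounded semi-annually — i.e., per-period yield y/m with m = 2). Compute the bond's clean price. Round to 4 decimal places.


Answer: Price = 98.2451

Derivation:
Coupon per period c = face * coupon_rate / m = 2.250000
Periods per year m = 2; per-period yield y/m = 0.024500
Number of cashflows N = 10
Cashflows (t years, CF_t, discount factor 1/(1+y/m)^(m*t), PV):
  t = 0.5000: CF_t = 2.250000, DF = 0.976086, PV = 2.196193
  t = 1.0000: CF_t = 2.250000, DF = 0.952744, PV = 2.143673
  t = 1.5000: CF_t = 2.250000, DF = 0.929960, PV = 2.092409
  t = 2.0000: CF_t = 2.250000, DF = 0.907721, PV = 2.042371
  t = 2.5000: CF_t = 2.250000, DF = 0.886013, PV = 1.993530
  t = 3.0000: CF_t = 2.250000, DF = 0.864825, PV = 1.945856
  t = 3.5000: CF_t = 2.250000, DF = 0.844143, PV = 1.899323
  t = 4.0000: CF_t = 2.250000, DF = 0.823957, PV = 1.853902
  t = 4.5000: CF_t = 2.250000, DF = 0.804252, PV = 1.809568
  t = 5.0000: CF_t = 102.250000, DF = 0.785019, PV = 80.268231
Price P = sum_t PV_t = 98.245056


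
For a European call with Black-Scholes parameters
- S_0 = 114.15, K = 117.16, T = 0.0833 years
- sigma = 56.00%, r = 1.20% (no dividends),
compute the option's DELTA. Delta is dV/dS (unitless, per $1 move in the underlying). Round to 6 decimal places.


d1 = -0.0740359113; d2 = -0.2356616518
phi(d1) = 0.3978504129; exp(-qT) = 1.0000000000; exp(-rT) = 0.9990008994
N(d1) = 0.4704909053
Delta = exp(-qT) * N(d1) = 1.0000000000 * 0.4704909053 = 0.470491

Answer: Delta = 0.470491


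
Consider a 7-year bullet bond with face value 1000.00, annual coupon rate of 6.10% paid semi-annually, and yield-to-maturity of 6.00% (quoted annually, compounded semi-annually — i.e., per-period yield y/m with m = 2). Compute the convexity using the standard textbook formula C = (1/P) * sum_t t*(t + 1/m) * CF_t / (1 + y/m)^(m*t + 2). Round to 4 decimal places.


Coupon per period c = face * coupon_rate / m = 30.500000
Periods per year m = 2; per-period yield y/m = 0.030000
Number of cashflows N = 14
Cashflows (t years, CF_t, discount factor 1/(1+y/m)^(m*t), PV):
  t = 0.5000: CF_t = 30.500000, DF = 0.970874, PV = 29.611650
  t = 1.0000: CF_t = 30.500000, DF = 0.942596, PV = 28.749175
  t = 1.5000: CF_t = 30.500000, DF = 0.915142, PV = 27.911821
  t = 2.0000: CF_t = 30.500000, DF = 0.888487, PV = 27.098855
  t = 2.5000: CF_t = 30.500000, DF = 0.862609, PV = 26.309568
  t = 3.0000: CF_t = 30.500000, DF = 0.837484, PV = 25.543270
  t = 3.5000: CF_t = 30.500000, DF = 0.813092, PV = 24.799291
  t = 4.0000: CF_t = 30.500000, DF = 0.789409, PV = 24.076982
  t = 4.5000: CF_t = 30.500000, DF = 0.766417, PV = 23.375710
  t = 5.0000: CF_t = 30.500000, DF = 0.744094, PV = 22.694864
  t = 5.5000: CF_t = 30.500000, DF = 0.722421, PV = 22.033849
  t = 6.0000: CF_t = 30.500000, DF = 0.701380, PV = 21.392086
  t = 6.5000: CF_t = 30.500000, DF = 0.680951, PV = 20.769016
  t = 7.0000: CF_t = 1030.500000, DF = 0.661118, PV = 681.281899
Price P = sum_t PV_t = 1005.648037
Convexity numerator sum_t t*(t + 1/m) * CF_t / (1+y/m)^(m*t + 2):
  t = 0.5000: term = 13.955910
  t = 1.0000: term = 40.648282
  t = 1.5000: term = 78.928704
  t = 2.0000: term = 127.716349
  t = 2.5000: term = 185.994683
  t = 3.0000: term = 252.808307
  t = 3.5000: term = 327.259945
  t = 4.0000: term = 408.507559
  t = 4.5000: term = 495.761601
  t = 5.0000: term = 588.282375
  t = 5.5000: term = 685.377524
  t = 6.0000: term = 786.399630
  t = 6.5000: term = 890.743917
  t = 7.0000: term = 33714.110370
Convexity = (1/P) * sum = 38596.495157 / 1005.648037 = 38.379725

Answer: Convexity = 38.3797


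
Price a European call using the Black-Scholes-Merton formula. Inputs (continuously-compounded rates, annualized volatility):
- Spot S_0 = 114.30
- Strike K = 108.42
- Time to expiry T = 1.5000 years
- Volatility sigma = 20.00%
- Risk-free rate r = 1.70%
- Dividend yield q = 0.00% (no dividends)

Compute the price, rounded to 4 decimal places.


Answer: Price = 15.5672

Derivation:
d1 = (ln(S/K) + (r - q + 0.5*sigma^2) * T) / (sigma * sqrt(T)) = 0.44219004
d2 = d1 - sigma * sqrt(T) = 0.19724107
exp(-rT) = 0.97482238; exp(-qT) = 1.00000000
C = S_0 * exp(-qT) * N(d1) - K * exp(-rT) * N(d2)
N(d1) = 0.67082415; N(d2) = 0.57818055
C = 114.3000 * 1.00000000 * 0.67082415 - 108.4200 * 0.97482238 * 0.57818055 = 15.5672


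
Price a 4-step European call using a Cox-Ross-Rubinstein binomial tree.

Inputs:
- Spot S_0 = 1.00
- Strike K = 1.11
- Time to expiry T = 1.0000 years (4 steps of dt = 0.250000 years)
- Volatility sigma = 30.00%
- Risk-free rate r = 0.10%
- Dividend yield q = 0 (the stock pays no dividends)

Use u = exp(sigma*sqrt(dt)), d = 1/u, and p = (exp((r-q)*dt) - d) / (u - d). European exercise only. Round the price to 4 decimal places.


Answer: Price = V(0,0) = 0.0840

Derivation:
dt = T/N = 0.250000
u = exp(sigma*sqrt(dt)) = 1.161834; d = 1/u = 0.860708
p = (exp((r-q)*dt) - d) / (u - d) = 0.463400
Discount per step: exp(-r*dt) = 0.999750
Stock lattice S(k, i) with i counting down-moves:
  k=0: S(0,0) = 1.0000
  k=1: S(1,0) = 1.1618; S(1,1) = 0.8607
  k=2: S(2,0) = 1.3499; S(2,1) = 1.0000; S(2,2) = 0.7408
  k=3: S(3,0) = 1.5683; S(3,1) = 1.1618; S(3,2) = 0.8607; S(3,3) = 0.6376
  k=4: S(4,0) = 1.8221; S(4,1) = 1.3499; S(4,2) = 1.0000; S(4,3) = 0.7408; S(4,4) = 0.5488
Terminal payoffs V(N, i) = max(S_T - K, 0):
  V(4,0) = 0.712119; V(4,1) = 0.239859; V(4,2) = 0.000000; V(4,3) = 0.000000; V(4,4) = 0.000000
Backward induction: V(k, i) = exp(-r*dt) * [p * V(k+1, i) + (1-p) * V(k+1, i+1)].
  V(3,0) = exp(-r*dt) * [p*0.712119 + (1-p)*0.239859] = 0.458590
  V(3,1) = exp(-r*dt) * [p*0.239859 + (1-p)*0.000000] = 0.111123
  V(3,2) = exp(-r*dt) * [p*0.000000 + (1-p)*0.000000] = 0.000000
  V(3,3) = exp(-r*dt) * [p*0.000000 + (1-p)*0.000000] = 0.000000
  V(2,0) = exp(-r*dt) * [p*0.458590 + (1-p)*0.111123] = 0.272071
  V(2,1) = exp(-r*dt) * [p*0.111123 + (1-p)*0.000000] = 0.051482
  V(2,2) = exp(-r*dt) * [p*0.000000 + (1-p)*0.000000] = 0.000000
  V(1,0) = exp(-r*dt) * [p*0.272071 + (1-p)*0.051482] = 0.153664
  V(1,1) = exp(-r*dt) * [p*0.051482 + (1-p)*0.000000] = 0.023851
  V(0,0) = exp(-r*dt) * [p*0.153664 + (1-p)*0.023851] = 0.083985


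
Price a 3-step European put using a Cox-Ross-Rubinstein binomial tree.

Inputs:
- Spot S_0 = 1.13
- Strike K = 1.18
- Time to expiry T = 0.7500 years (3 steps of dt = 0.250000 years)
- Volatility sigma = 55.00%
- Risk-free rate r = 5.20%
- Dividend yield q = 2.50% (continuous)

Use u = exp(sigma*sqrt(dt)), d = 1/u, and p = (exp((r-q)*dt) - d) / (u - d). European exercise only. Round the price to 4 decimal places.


dt = T/N = 0.250000
u = exp(sigma*sqrt(dt)) = 1.316531; d = 1/u = 0.759572
p = (exp((r-q)*dt) - d) / (u - d) = 0.443840
Discount per step: exp(-r*dt) = 0.987084
Stock lattice S(k, i) with i counting down-moves:
  k=0: S(0,0) = 1.1300
  k=1: S(1,0) = 1.4877; S(1,1) = 0.8583
  k=2: S(2,0) = 1.9586; S(2,1) = 1.1300; S(2,2) = 0.6520
  k=3: S(3,0) = 2.5785; S(3,1) = 1.4877; S(3,2) = 0.8583; S(3,3) = 0.4952
Terminal payoffs V(N, i) = max(K - S_T, 0):
  V(3,0) = 0.000000; V(3,1) = 0.000000; V(3,2) = 0.321684; V(3,3) = 0.684794
Backward induction: V(k, i) = exp(-r*dt) * [p * V(k+1, i) + (1-p) * V(k+1, i+1)].
  V(2,0) = exp(-r*dt) * [p*0.000000 + (1-p)*0.000000] = 0.000000
  V(2,1) = exp(-r*dt) * [p*0.000000 + (1-p)*0.321684] = 0.176597
  V(2,2) = exp(-r*dt) * [p*0.321684 + (1-p)*0.684794] = 0.516868
  V(1,0) = exp(-r*dt) * [p*0.000000 + (1-p)*0.176597] = 0.096947
  V(1,1) = exp(-r*dt) * [p*0.176597 + (1-p)*0.516868] = 0.361117
  V(0,0) = exp(-r*dt) * [p*0.096947 + (1-p)*0.361117] = 0.240718

Answer: Price = V(0,0) = 0.2407


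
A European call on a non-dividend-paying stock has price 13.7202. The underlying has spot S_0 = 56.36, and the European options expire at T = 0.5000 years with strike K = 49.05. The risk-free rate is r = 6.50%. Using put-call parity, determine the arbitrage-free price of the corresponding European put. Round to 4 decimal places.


Put-call parity: C - P = S_0 * exp(-qT) - K * exp(-rT).
S_0 * exp(-qT) = 56.3600 * 1.00000000 = 56.36000000
K * exp(-rT) = 49.0500 * 0.96802245 = 47.48150116
P = C - S*exp(-qT) + K*exp(-rT)
P = 13.7202 - 56.36000000 + 47.48150116 = 4.8417

Answer: Put price = 4.8417


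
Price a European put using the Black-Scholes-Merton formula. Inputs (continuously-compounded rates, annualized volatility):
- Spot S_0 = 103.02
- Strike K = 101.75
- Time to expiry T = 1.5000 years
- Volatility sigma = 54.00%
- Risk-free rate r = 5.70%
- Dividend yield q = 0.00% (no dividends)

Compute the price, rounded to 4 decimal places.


Answer: Price = 20.9132

Derivation:
d1 = (ln(S/K) + (r - q + 0.5*sigma^2) * T) / (sigma * sqrt(T)) = 0.47871545
d2 = d1 - sigma * sqrt(T) = -0.18264678
exp(-rT) = 0.91805314; exp(-qT) = 1.00000000
P = K * exp(-rT) * N(-d2) - S_0 * exp(-qT) * N(-d1)
N(-d1) = 0.31607054; N(-d2) = 0.57246241
P = 101.7500 * 0.91805314 * 0.57246241 - 103.0200 * 1.00000000 * 0.31607054 = 20.9132


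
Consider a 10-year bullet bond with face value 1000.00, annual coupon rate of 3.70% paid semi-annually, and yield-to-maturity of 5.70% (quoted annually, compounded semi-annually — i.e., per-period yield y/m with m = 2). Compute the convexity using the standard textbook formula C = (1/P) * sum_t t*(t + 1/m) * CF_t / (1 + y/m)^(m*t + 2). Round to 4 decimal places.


Coupon per period c = face * coupon_rate / m = 18.500000
Periods per year m = 2; per-period yield y/m = 0.028500
Number of cashflows N = 20
Cashflows (t years, CF_t, discount factor 1/(1+y/m)^(m*t), PV):
  t = 0.5000: CF_t = 18.500000, DF = 0.972290, PV = 17.987360
  t = 1.0000: CF_t = 18.500000, DF = 0.945347, PV = 17.488926
  t = 1.5000: CF_t = 18.500000, DF = 0.919152, PV = 17.004303
  t = 2.0000: CF_t = 18.500000, DF = 0.893682, PV = 16.533110
  t = 2.5000: CF_t = 18.500000, DF = 0.868917, PV = 16.074973
  t = 3.0000: CF_t = 18.500000, DF = 0.844840, PV = 15.629531
  t = 3.5000: CF_t = 18.500000, DF = 0.821429, PV = 15.196433
  t = 4.0000: CF_t = 18.500000, DF = 0.798667, PV = 14.775336
  t = 4.5000: CF_t = 18.500000, DF = 0.776536, PV = 14.365907
  t = 5.0000: CF_t = 18.500000, DF = 0.755018, PV = 13.967824
  t = 5.5000: CF_t = 18.500000, DF = 0.734096, PV = 13.580772
  t = 6.0000: CF_t = 18.500000, DF = 0.713754, PV = 13.204446
  t = 6.5000: CF_t = 18.500000, DF = 0.693976, PV = 12.838547
  t = 7.0000: CF_t = 18.500000, DF = 0.674745, PV = 12.482788
  t = 7.5000: CF_t = 18.500000, DF = 0.656048, PV = 12.136886
  t = 8.0000: CF_t = 18.500000, DF = 0.637869, PV = 11.800570
  t = 8.5000: CF_t = 18.500000, DF = 0.620193, PV = 11.473573
  t = 9.0000: CF_t = 18.500000, DF = 0.603007, PV = 11.155638
  t = 9.5000: CF_t = 18.500000, DF = 0.586298, PV = 10.846512
  t = 10.0000: CF_t = 1018.500000, DF = 0.570051, PV = 580.597435
Price P = sum_t PV_t = 849.140871
Convexity numerator sum_t t*(t + 1/m) * CF_t / (1+y/m)^(m*t + 2):
  t = 0.5000: term = 8.502152
  t = 1.0000: term = 24.799664
  t = 1.5000: term = 48.224919
  t = 2.0000: term = 78.147656
  t = 2.5000: term = 113.973247
  t = 3.0000: term = 155.141026
  t = 3.5000: term = 201.122704
  t = 4.0000: term = 251.420840
  t = 4.5000: term = 305.567380
  t = 5.0000: term = 363.122258
  t = 5.5000: term = 423.672056
  t = 6.0000: term = 486.828720
  t = 6.5000: term = 552.228332
  t = 7.0000: term = 619.529934
  t = 7.5000: term = 688.414400
  t = 8.0000: term = 758.583361
  t = 8.5000: term = 829.758173
  t = 9.0000: term = 901.678932
  t = 9.5000: term = 974.103530
  t = 10.0000: term = 57630.955453
Convexity = (1/P) * sum = 65415.774737 / 849.140871 = 77.037600

Answer: Convexity = 77.0376


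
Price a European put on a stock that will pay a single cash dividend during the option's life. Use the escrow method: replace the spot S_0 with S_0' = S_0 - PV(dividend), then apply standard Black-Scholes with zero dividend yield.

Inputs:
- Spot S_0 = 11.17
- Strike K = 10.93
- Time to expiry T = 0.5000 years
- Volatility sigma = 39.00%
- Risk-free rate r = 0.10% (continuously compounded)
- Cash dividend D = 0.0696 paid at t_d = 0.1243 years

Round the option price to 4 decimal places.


PV(D) = D * exp(-r * t_d) = 0.0696 * 0.99987571 = 0.06959135
S_0' = S_0 - PV(D) = 11.1700 - 0.06959135 = 11.10040865
d1 = (ln(S_0'/K) + (r + sigma^2/2)*T) / (sigma*sqrt(T)) = 0.19579831
d2 = d1 - sigma*sqrt(T) = -0.07997334
exp(-rT) = 0.99950012
N(-d1) = 0.42238402; N(-d2) = 0.53187077
P = K * exp(-rT) * N(-d2) - S_0' * N(-d1) = 10.9300 * 0.99950012 * 0.53187077 - 11.10040865 * 0.42238402 = 1.1218

Answer: Price = 1.1218


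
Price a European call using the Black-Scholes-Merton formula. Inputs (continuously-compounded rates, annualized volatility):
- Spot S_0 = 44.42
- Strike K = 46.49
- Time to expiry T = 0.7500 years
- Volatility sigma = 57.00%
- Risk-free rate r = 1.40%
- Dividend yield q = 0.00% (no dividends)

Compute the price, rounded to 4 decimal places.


Answer: Price = 8.0437

Derivation:
d1 = (ln(S/K) + (r - q + 0.5*sigma^2) * T) / (sigma * sqrt(T)) = 0.17581852
d2 = d1 - sigma * sqrt(T) = -0.31781596
exp(-rT) = 0.98955493; exp(-qT) = 1.00000000
C = S_0 * exp(-qT) * N(d1) - K * exp(-rT) * N(d2)
N(d1) = 0.56978174; N(d2) = 0.37531227
C = 44.4200 * 1.00000000 * 0.56978174 - 46.4900 * 0.98955493 * 0.37531227 = 8.0437


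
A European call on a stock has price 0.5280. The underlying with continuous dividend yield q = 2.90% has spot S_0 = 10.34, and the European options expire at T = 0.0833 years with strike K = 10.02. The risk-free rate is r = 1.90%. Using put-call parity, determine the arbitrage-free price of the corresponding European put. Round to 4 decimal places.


Answer: Put price = 0.2171

Derivation:
Put-call parity: C - P = S_0 * exp(-qT) - K * exp(-rT).
S_0 * exp(-qT) = 10.3400 * 0.99758722 = 10.31505181
K * exp(-rT) = 10.0200 * 0.99841855 = 10.00415389
P = C - S*exp(-qT) + K*exp(-rT)
P = 0.5280 - 10.31505181 + 10.00415389 = 0.2171


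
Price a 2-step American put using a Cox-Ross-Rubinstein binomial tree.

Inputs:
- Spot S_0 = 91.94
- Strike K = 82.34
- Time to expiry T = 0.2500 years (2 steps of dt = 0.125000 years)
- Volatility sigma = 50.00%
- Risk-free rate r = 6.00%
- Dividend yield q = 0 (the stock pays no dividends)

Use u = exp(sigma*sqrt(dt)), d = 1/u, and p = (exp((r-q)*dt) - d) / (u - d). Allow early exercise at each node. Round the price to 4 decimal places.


Answer: Price = V(0,0) = 4.7893

Derivation:
dt = T/N = 0.125000
u = exp(sigma*sqrt(dt)) = 1.193365; d = 1/u = 0.837967
p = (exp((r-q)*dt) - d) / (u - d) = 0.477103
Discount per step: exp(-r*dt) = 0.992528
Stock lattice S(k, i) with i counting down-moves:
  k=0: S(0,0) = 91.9400
  k=1: S(1,0) = 109.7179; S(1,1) = 77.0427
  k=2: S(2,0) = 130.9335; S(2,1) = 91.9400; S(2,2) = 64.5592
Terminal payoffs V(N, i) = max(K - S_T, 0):
  V(2,0) = 0.000000; V(2,1) = 0.000000; V(2,2) = 17.780789
Backward induction: V(k, i) = exp(-r*dt) * [p * V(k+1, i) + (1-p) * V(k+1, i+1)]; then take max(V_cont, immediate exercise) for American.
  V(1,0) = exp(-r*dt) * [p*0.000000 + (1-p)*0.000000] = 0.000000; exercise = 0.000000; V(1,0) = max -> 0.000000
  V(1,1) = exp(-r*dt) * [p*0.000000 + (1-p)*17.780789] = 9.228051; exercise = 5.297325; V(1,1) = max -> 9.228051
  V(0,0) = exp(-r*dt) * [p*0.000000 + (1-p)*9.228051] = 4.789265; exercise = 0.000000; V(0,0) = max -> 4.789265


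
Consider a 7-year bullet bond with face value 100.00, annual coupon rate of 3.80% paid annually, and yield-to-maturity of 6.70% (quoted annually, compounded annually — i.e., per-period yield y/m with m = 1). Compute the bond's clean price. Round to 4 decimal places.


Coupon per period c = face * coupon_rate / m = 3.800000
Periods per year m = 1; per-period yield y/m = 0.067000
Number of cashflows N = 7
Cashflows (t years, CF_t, discount factor 1/(1+y/m)^(m*t), PV):
  t = 1.0000: CF_t = 3.800000, DF = 0.937207, PV = 3.561387
  t = 2.0000: CF_t = 3.800000, DF = 0.878357, PV = 3.337757
  t = 3.0000: CF_t = 3.800000, DF = 0.823203, PV = 3.128170
  t = 4.0000: CF_t = 3.800000, DF = 0.771511, PV = 2.931743
  t = 5.0000: CF_t = 3.800000, DF = 0.723066, PV = 2.747651
  t = 6.0000: CF_t = 3.800000, DF = 0.677663, PV = 2.575118
  t = 7.0000: CF_t = 103.800000, DF = 0.635110, PV = 65.924435
Price P = sum_t PV_t = 84.206261

Answer: Price = 84.2063


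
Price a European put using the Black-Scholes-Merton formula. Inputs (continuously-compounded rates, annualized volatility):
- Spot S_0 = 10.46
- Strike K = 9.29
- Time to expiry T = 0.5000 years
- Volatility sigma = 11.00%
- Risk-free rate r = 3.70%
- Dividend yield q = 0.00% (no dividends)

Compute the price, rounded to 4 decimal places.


d1 = (ln(S/K) + (r - q + 0.5*sigma^2) * T) / (sigma * sqrt(T)) = 1.80177115
d2 = d1 - sigma * sqrt(T) = 1.72398940
exp(-rT) = 0.98167007; exp(-qT) = 1.00000000
P = K * exp(-rT) * N(-d2) - S_0 * exp(-qT) * N(-d1)
N(-d1) = 0.03579071; N(-d2) = 0.04235488
P = 9.2900 * 0.98167007 * 0.04235488 - 10.4600 * 1.00000000 * 0.03579071 = 0.0119

Answer: Price = 0.0119


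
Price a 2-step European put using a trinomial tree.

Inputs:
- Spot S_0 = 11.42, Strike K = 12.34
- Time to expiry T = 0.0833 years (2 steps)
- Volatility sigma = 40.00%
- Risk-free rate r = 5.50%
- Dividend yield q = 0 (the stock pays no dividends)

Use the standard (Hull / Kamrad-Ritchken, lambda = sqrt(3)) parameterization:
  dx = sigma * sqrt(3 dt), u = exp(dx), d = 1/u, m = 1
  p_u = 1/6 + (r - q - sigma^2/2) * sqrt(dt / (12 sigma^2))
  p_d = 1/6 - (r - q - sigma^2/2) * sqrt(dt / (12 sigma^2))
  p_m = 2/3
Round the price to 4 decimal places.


dt = T/N = 0.041650; dx = sigma*sqrt(3*dt) = 0.141393
u = exp(dx) = 1.151877; d = 1/u = 0.868148
p_u = 0.162985, p_m = 0.666667, p_d = 0.170349
Discount per step: exp(-r*dt) = 0.997712
Stock lattice S(k, j) with j the centered position index:
  k=0: S(0,+0) = 11.4200
  k=1: S(1,-1) = 9.9143; S(1,+0) = 11.4200; S(1,+1) = 13.1544
  k=2: S(2,-2) = 8.6070; S(2,-1) = 9.9143; S(2,+0) = 11.4200; S(2,+1) = 13.1544; S(2,+2) = 15.1523
Terminal payoffs V(N, j) = max(K - S_T, 0):
  V(2,-2) = 3.732964; V(2,-1) = 2.425750; V(2,+0) = 0.920000; V(2,+1) = 0.000000; V(2,+2) = 0.000000
Backward induction: V(k, j) = exp(-r*dt) * [p_u * V(k+1, j+1) + p_m * V(k+1, j) + p_d * V(k+1, j-1)]
  V(1,-1) = exp(-r*dt) * [p_u*0.920000 + p_m*2.425750 + p_d*3.732964] = 2.397520
  V(1,+0) = exp(-r*dt) * [p_u*0.000000 + p_m*0.920000 + p_d*2.425750] = 1.024208
  V(1,+1) = exp(-r*dt) * [p_u*0.000000 + p_m*0.000000 + p_d*0.920000] = 0.156362
  V(0,+0) = exp(-r*dt) * [p_u*0.156362 + p_m*1.024208 + p_d*2.397520] = 1.114149

Answer: Price = V(0,0) = 1.1141


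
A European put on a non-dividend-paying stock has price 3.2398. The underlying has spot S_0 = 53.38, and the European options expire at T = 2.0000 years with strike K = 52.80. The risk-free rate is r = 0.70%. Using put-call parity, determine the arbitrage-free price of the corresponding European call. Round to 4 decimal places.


Answer: Call price = 4.5538

Derivation:
Put-call parity: C - P = S_0 * exp(-qT) - K * exp(-rT).
S_0 * exp(-qT) = 53.3800 * 1.00000000 = 53.38000000
K * exp(-rT) = 52.8000 * 0.98609754 = 52.06595034
C = P + S*exp(-qT) - K*exp(-rT)
C = 3.2398 + 53.38000000 - 52.06595034 = 4.5538


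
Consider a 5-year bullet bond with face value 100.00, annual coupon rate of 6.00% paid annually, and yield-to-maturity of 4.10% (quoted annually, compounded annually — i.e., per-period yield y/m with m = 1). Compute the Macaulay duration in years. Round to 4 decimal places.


Coupon per period c = face * coupon_rate / m = 6.000000
Periods per year m = 1; per-period yield y/m = 0.041000
Number of cashflows N = 5
Cashflows (t years, CF_t, discount factor 1/(1+y/m)^(m*t), PV):
  t = 1.0000: CF_t = 6.000000, DF = 0.960615, PV = 5.763689
  t = 2.0000: CF_t = 6.000000, DF = 0.922781, PV = 5.536685
  t = 3.0000: CF_t = 6.000000, DF = 0.886437, PV = 5.318621
  t = 4.0000: CF_t = 6.000000, DF = 0.851524, PV = 5.109146
  t = 5.0000: CF_t = 106.000000, DF = 0.817987, PV = 86.706612
Price P = sum_t PV_t = 108.434753
Macaulay numerator sum_t t * PV_t:
  t * PV_t at t = 1.0000: 5.763689
  t * PV_t at t = 2.0000: 11.073369
  t * PV_t at t = 3.0000: 15.955864
  t * PV_t at t = 4.0000: 20.436585
  t * PV_t at t = 5.0000: 433.533061
Macaulay duration D = (sum_t t * PV_t) / P = 486.762568 / 108.434753 = 4.488990

Answer: Macaulay duration = 4.4890 years


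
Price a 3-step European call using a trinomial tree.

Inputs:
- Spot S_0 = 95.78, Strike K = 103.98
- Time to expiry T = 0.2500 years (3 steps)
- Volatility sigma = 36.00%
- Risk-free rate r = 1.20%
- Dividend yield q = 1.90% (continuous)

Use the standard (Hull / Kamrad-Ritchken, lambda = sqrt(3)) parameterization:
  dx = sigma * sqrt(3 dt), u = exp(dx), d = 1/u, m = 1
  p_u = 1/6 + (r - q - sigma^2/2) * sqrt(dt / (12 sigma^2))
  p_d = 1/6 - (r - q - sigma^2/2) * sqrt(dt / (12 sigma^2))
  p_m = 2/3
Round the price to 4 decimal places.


dt = T/N = 0.083333; dx = sigma*sqrt(3*dt) = 0.180000
u = exp(dx) = 1.197217; d = 1/u = 0.835270
p_u = 0.150046, p_m = 0.666667, p_d = 0.183287
Discount per step: exp(-r*dt) = 0.999000
Stock lattice S(k, j) with j the centered position index:
  k=0: S(0,+0) = 95.7800
  k=1: S(1,-1) = 80.0022; S(1,+0) = 95.7800; S(1,+1) = 114.6695
  k=2: S(2,-2) = 66.8234; S(2,-1) = 80.0022; S(2,+0) = 95.7800; S(2,+1) = 114.6695; S(2,+2) = 137.2843
  k=3: S(3,-3) = 55.8156; S(3,-2) = 66.8234; S(3,-1) = 80.0022; S(3,+0) = 95.7800; S(3,+1) = 114.6695; S(3,+2) = 137.2843; S(3,+3) = 164.3591
Terminal payoffs V(N, j) = max(S_T - K, 0):
  V(3,-3) = 0.000000; V(3,-2) = 0.000000; V(3,-1) = 0.000000; V(3,+0) = 0.000000; V(3,+1) = 10.689479; V(3,+2) = 33.304291; V(3,+3) = 60.379137
Backward induction: V(k, j) = exp(-r*dt) * [p_u * V(k+1, j+1) + p_m * V(k+1, j) + p_d * V(k+1, j-1)]
  V(2,-2) = exp(-r*dt) * [p_u*0.000000 + p_m*0.000000 + p_d*0.000000] = 0.000000
  V(2,-1) = exp(-r*dt) * [p_u*0.000000 + p_m*0.000000 + p_d*0.000000] = 0.000000
  V(2,+0) = exp(-r*dt) * [p_u*10.689479 + p_m*0.000000 + p_d*0.000000] = 1.602314
  V(2,+1) = exp(-r*dt) * [p_u*33.304291 + p_m*10.689479 + p_d*0.000000] = 12.111387
  V(2,+2) = exp(-r*dt) * [p_u*60.379137 + p_m*33.304291 + p_d*10.689479] = 33.188565
  V(1,-1) = exp(-r*dt) * [p_u*1.602314 + p_m*0.000000 + p_d*0.000000] = 0.240181
  V(1,+0) = exp(-r*dt) * [p_u*12.111387 + p_m*1.602314 + p_d*0.000000] = 2.882594
  V(1,+1) = exp(-r*dt) * [p_u*33.188565 + p_m*12.111387 + p_d*1.602314] = 13.334422
  V(0,+0) = exp(-r*dt) * [p_u*13.334422 + p_m*2.882594 + p_d*0.240181] = 3.962567

Answer: Price = V(0,0) = 3.9626


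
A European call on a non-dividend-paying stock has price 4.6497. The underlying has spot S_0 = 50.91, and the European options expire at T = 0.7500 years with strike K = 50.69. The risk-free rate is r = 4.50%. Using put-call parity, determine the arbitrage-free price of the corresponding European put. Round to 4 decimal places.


Answer: Put price = 2.7475

Derivation:
Put-call parity: C - P = S_0 * exp(-qT) - K * exp(-rT).
S_0 * exp(-qT) = 50.9100 * 1.00000000 = 50.91000000
K * exp(-rT) = 50.6900 * 0.96681318 = 49.00775998
P = C - S*exp(-qT) + K*exp(-rT)
P = 4.6497 - 50.91000000 + 49.00775998 = 2.7475


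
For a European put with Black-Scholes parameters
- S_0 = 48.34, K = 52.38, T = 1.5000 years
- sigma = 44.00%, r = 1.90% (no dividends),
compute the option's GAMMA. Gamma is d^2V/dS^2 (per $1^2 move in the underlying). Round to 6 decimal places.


Answer: Gamma = 0.015086

Derivation:
d1 = 0.1733840440; d2 = -0.3655036994
phi(d1) = 0.3929906155; exp(-qT) = 1.0000000000; exp(-rT) = 0.9719022941
Gamma = exp(-qT) * phi(d1) / (S * sigma * sqrt(T)) = 1.0000000000 * 0.3929906155 / (48.3400 * 0.4400 * 1.2247448714) = 0.015086


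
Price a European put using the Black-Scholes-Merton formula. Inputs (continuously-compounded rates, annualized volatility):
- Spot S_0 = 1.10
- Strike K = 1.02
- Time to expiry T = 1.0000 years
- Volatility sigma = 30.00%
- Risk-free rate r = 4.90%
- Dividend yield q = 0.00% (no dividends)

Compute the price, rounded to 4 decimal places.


d1 = (ln(S/K) + (r - q + 0.5*sigma^2) * T) / (sigma * sqrt(T)) = 0.56502518
d2 = d1 - sigma * sqrt(T) = 0.26502518
exp(-rT) = 0.95218113; exp(-qT) = 1.00000000
P = K * exp(-rT) * N(-d2) - S_0 * exp(-qT) * N(-d1)
N(-d1) = 0.28602832; N(-d2) = 0.39549503
P = 1.0200 * 0.95218113 * 0.39549503 - 1.1000 * 1.00000000 * 0.28602832 = 0.0695

Answer: Price = 0.0695


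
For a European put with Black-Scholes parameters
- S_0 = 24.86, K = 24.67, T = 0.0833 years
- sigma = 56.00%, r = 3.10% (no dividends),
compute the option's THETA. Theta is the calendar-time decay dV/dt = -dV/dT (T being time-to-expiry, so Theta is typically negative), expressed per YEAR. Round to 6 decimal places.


d1 = 0.1442585535; d2 = -0.0173671870
phi(d1) = 0.3948127021; exp(-qT) = 1.0000000000; exp(-rT) = 0.9974210313
Theta = -S*exp(-qT)*phi(d1)*sigma/(2*sqrt(T)) + r*K*exp(-rT)*N(-d2) - q*S*exp(-qT)*N(-d1)
N(-d1) = 0.4426481527; N(-d2) = 0.5069281569; sqrt(T) = 0.2886173938
Term 1 = -24.8600 * 1.0000000000 * 0.3948127021 * 0.5600 / (2 * 0.2886173938) = -9.5219911059
Term 2 = 0.0310 * 24.6700 * 0.9974210313 * 0.5069281569 = 0.3866836231
Term 3 = 0 (no dividend yield, q = 0)
Theta = -9.5219911059 + (0.3866836231) + (0.0000000000) = -9.135307

Answer: Theta = -9.135307


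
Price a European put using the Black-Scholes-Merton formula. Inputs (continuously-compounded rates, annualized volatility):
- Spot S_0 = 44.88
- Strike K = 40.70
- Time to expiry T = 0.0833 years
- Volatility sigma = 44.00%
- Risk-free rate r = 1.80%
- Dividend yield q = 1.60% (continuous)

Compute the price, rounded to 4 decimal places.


d1 = (ln(S/K) + (r - q + 0.5*sigma^2) * T) / (sigma * sqrt(T)) = 0.83465492
d2 = d1 - sigma * sqrt(T) = 0.70766327
exp(-rT) = 0.99850172; exp(-qT) = 0.99866809
P = K * exp(-rT) * N(-d2) - S_0 * exp(-qT) * N(-d1)
N(-d1) = 0.20195601; N(-d2) = 0.23957720
P = 40.7000 * 0.99850172 * 0.23957720 - 44.8800 * 0.99866809 * 0.20195601 = 0.6845

Answer: Price = 0.6845


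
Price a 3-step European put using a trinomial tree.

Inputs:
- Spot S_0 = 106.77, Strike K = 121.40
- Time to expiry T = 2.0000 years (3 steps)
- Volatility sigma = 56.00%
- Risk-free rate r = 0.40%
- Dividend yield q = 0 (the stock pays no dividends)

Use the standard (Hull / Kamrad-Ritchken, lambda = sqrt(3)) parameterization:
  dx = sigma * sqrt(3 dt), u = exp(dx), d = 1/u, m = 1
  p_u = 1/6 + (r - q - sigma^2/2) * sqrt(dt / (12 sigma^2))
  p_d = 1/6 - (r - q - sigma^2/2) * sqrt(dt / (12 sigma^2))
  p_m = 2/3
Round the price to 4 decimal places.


dt = T/N = 0.666667; dx = sigma*sqrt(3*dt) = 0.791960
u = exp(dx) = 2.207718; d = 1/u = 0.452956
p_u = 0.102354, p_m = 0.666667, p_d = 0.230980
Discount per step: exp(-r*dt) = 0.997337
Stock lattice S(k, j) with j the centered position index:
  k=0: S(0,+0) = 106.7700
  k=1: S(1,-1) = 48.3621; S(1,+0) = 106.7700; S(1,+1) = 235.7181
  k=2: S(2,-2) = 21.9059; S(2,-1) = 48.3621; S(2,+0) = 106.7700; S(2,+1) = 235.7181; S(2,+2) = 520.3992
  k=3: S(3,-3) = 9.9224; S(3,-2) = 21.9059; S(3,-1) = 48.3621; S(3,+0) = 106.7700; S(3,+1) = 235.7181; S(3,+2) = 520.3992; S(3,+3) = 1148.8949
Terminal payoffs V(N, j) = max(K - S_T, 0):
  V(3,-3) = 111.477567; V(3,-2) = 99.494061; V(3,-1) = 73.037854; V(3,+0) = 14.630000; V(3,+1) = 0.000000; V(3,+2) = 0.000000; V(3,+3) = 0.000000
Backward induction: V(k, j) = exp(-r*dt) * [p_u * V(k+1, j+1) + p_m * V(k+1, j) + p_d * V(k+1, j-1)]
  V(2,-2) = exp(-r*dt) * [p_u*73.037854 + p_m*99.494061 + p_d*111.477567] = 99.288995
  V(2,-1) = exp(-r*dt) * [p_u*14.630000 + p_m*73.037854 + p_d*99.494061] = 72.975585
  V(2,+0) = exp(-r*dt) * [p_u*0.000000 + p_m*14.630000 + p_d*73.037854] = 26.552694
  V(2,+1) = exp(-r*dt) * [p_u*0.000000 + p_m*0.000000 + p_d*14.630000] = 3.370234
  V(2,+2) = exp(-r*dt) * [p_u*0.000000 + p_m*0.000000 + p_d*0.000000] = 0.000000
  V(1,-1) = exp(-r*dt) * [p_u*26.552694 + p_m*72.975585 + p_d*99.288995] = 74.104023
  V(1,+0) = exp(-r*dt) * [p_u*3.370234 + p_m*26.552694 + p_d*72.975585] = 34.809682
  V(1,+1) = exp(-r*dt) * [p_u*0.000000 + p_m*3.370234 + p_d*26.552694] = 8.357639
  V(0,+0) = exp(-r*dt) * [p_u*8.357639 + p_m*34.809682 + p_d*74.104023] = 41.068752

Answer: Price = V(0,0) = 41.0688


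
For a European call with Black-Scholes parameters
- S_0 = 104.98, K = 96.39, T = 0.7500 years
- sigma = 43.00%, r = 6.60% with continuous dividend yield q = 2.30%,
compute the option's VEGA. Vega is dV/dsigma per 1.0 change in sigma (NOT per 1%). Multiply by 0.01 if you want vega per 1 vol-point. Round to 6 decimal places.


Answer: Vega = 31.428607

Derivation:
d1 = 0.5020393414; d2 = 0.1296484177
phi(d1) = 0.3517057877; exp(-qT) = 0.9828979294; exp(-rT) = 0.9517051581
Vega = S * exp(-qT) * phi(d1) * sqrt(T) = 104.9800 * 0.9828979294 * 0.3517057877 * 0.8660254038 = 31.428607


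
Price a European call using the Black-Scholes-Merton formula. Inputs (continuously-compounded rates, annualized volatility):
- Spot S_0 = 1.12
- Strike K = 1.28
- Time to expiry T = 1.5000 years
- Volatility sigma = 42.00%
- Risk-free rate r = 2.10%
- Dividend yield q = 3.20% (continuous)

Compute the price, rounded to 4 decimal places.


d1 = (ln(S/K) + (r - q + 0.5*sigma^2) * T) / (sigma * sqrt(T)) = -0.03447053
d2 = d1 - sigma * sqrt(T) = -0.54886337
exp(-rT) = 0.96899096; exp(-qT) = 0.95313379
C = S_0 * exp(-qT) * N(d1) - K * exp(-rT) * N(d2)
N(d1) = 0.48625097; N(d2) = 0.29154961
C = 1.1200 * 0.95313379 * 0.48625097 - 1.2800 * 0.96899096 * 0.29154961 = 0.1575

Answer: Price = 0.1575


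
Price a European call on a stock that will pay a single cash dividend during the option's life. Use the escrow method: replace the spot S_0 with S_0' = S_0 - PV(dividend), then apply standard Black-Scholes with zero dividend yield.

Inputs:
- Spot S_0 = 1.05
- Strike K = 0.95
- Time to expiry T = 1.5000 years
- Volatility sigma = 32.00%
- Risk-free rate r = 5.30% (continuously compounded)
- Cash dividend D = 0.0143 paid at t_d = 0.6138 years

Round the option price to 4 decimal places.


Answer: Price = 0.2410

Derivation:
PV(D) = D * exp(-r * t_d) = 0.0143 * 0.96799205 = 0.01384229
S_0' = S_0 - PV(D) = 1.0500 - 0.01384229 = 1.03615771
d1 = (ln(S_0'/K) + (r + sigma^2/2)*T) / (sigma*sqrt(T)) = 0.62031455
d2 = d1 - sigma*sqrt(T) = 0.22839619
exp(-rT) = 0.92357802
N(d1) = 0.73247464; N(d2) = 0.59033087
C = S_0' * N(d1) - K * exp(-rT) * N(d2) = 1.03615771 * 0.73247464 - 0.9500 * 0.92357802 * 0.59033087 = 0.2410


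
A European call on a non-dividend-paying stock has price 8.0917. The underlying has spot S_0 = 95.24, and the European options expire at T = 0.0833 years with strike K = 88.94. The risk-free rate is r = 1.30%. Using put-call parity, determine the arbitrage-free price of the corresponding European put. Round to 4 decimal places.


Put-call parity: C - P = S_0 * exp(-qT) - K * exp(-rT).
S_0 * exp(-qT) = 95.2400 * 1.00000000 = 95.24000000
K * exp(-rT) = 88.9400 * 0.99891769 = 88.84373900
P = C - S*exp(-qT) + K*exp(-rT)
P = 8.0917 - 95.24000000 + 88.84373900 = 1.6954

Answer: Put price = 1.6954


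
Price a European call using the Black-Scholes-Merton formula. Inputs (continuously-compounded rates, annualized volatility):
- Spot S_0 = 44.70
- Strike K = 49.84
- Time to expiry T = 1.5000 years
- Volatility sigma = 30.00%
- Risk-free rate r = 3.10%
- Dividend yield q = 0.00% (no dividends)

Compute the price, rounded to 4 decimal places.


d1 = (ln(S/K) + (r - q + 0.5*sigma^2) * T) / (sigma * sqrt(T)) = 0.01403184
d2 = d1 - sigma * sqrt(T) = -0.35339162
exp(-rT) = 0.95456456; exp(-qT) = 1.00000000
C = S_0 * exp(-qT) * N(d1) - K * exp(-rT) * N(d2)
N(d1) = 0.50559771; N(d2) = 0.36189743
C = 44.7000 * 1.00000000 * 0.50559771 - 49.8400 * 0.95456456 * 0.36189743 = 5.3828

Answer: Price = 5.3828


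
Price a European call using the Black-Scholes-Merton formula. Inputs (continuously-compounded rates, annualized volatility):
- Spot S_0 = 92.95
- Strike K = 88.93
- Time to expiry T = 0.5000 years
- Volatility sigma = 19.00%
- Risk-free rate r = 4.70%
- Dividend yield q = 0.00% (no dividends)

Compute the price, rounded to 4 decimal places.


Answer: Price = 8.4557

Derivation:
d1 = (ln(S/K) + (r - q + 0.5*sigma^2) * T) / (sigma * sqrt(T)) = 0.57117236
d2 = d1 - sigma * sqrt(T) = 0.43682207
exp(-rT) = 0.97677397; exp(-qT) = 1.00000000
C = S_0 * exp(-qT) * N(d1) - K * exp(-rT) * N(d2)
N(d1) = 0.71605859; N(d2) = 0.66887980
C = 92.9500 * 1.00000000 * 0.71605859 - 88.9300 * 0.97677397 * 0.66887980 = 8.4557


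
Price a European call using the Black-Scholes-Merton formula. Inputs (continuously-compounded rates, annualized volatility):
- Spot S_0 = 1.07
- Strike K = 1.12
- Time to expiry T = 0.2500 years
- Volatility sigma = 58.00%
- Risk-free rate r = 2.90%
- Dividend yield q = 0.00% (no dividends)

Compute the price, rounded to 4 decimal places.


Answer: Price = 0.1059

Derivation:
d1 = (ln(S/K) + (r - q + 0.5*sigma^2) * T) / (sigma * sqrt(T)) = 0.01251711
d2 = d1 - sigma * sqrt(T) = -0.27748289
exp(-rT) = 0.99277622; exp(-qT) = 1.00000000
C = S_0 * exp(-qT) * N(d1) - K * exp(-rT) * N(d2)
N(d1) = 0.50499348; N(d2) = 0.39070467
C = 1.0700 * 1.00000000 * 0.50499348 - 1.1200 * 0.99277622 * 0.39070467 = 0.1059


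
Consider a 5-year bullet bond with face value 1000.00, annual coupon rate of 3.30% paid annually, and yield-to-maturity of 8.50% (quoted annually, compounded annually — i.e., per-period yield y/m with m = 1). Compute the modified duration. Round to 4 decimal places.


Coupon per period c = face * coupon_rate / m = 33.000000
Periods per year m = 1; per-period yield y/m = 0.085000
Number of cashflows N = 5
Cashflows (t years, CF_t, discount factor 1/(1+y/m)^(m*t), PV):
  t = 1.0000: CF_t = 33.000000, DF = 0.921659, PV = 30.414747
  t = 2.0000: CF_t = 33.000000, DF = 0.849455, PV = 28.032024
  t = 3.0000: CF_t = 33.000000, DF = 0.782908, PV = 25.835967
  t = 4.0000: CF_t = 33.000000, DF = 0.721574, PV = 23.811951
  t = 5.0000: CF_t = 1033.000000, DF = 0.665045, PV = 686.991922
Price P = sum_t PV_t = 795.086612
First compute Macaulay numerator sum_t t * PV_t:
  t * PV_t at t = 1.0000: 30.414747
  t * PV_t at t = 2.0000: 56.064049
  t * PV_t at t = 3.0000: 77.507902
  t * PV_t at t = 4.0000: 95.247806
  t * PV_t at t = 5.0000: 3434.959611
Macaulay duration D = 3694.194114 / 795.086612 = 4.646279
Modified duration = D / (1 + y/m) = 4.646279 / (1 + 0.085000) = 4.282285

Answer: Modified duration = 4.2823


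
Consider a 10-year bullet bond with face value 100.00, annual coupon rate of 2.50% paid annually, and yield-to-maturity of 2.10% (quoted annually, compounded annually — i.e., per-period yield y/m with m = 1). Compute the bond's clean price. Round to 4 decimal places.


Coupon per period c = face * coupon_rate / m = 2.500000
Periods per year m = 1; per-period yield y/m = 0.021000
Number of cashflows N = 10
Cashflows (t years, CF_t, discount factor 1/(1+y/m)^(m*t), PV):
  t = 1.0000: CF_t = 2.500000, DF = 0.979432, PV = 2.448580
  t = 2.0000: CF_t = 2.500000, DF = 0.959287, PV = 2.398217
  t = 3.0000: CF_t = 2.500000, DF = 0.939556, PV = 2.348891
  t = 4.0000: CF_t = 2.500000, DF = 0.920231, PV = 2.300578
  t = 5.0000: CF_t = 2.500000, DF = 0.901304, PV = 2.253260
  t = 6.0000: CF_t = 2.500000, DF = 0.882766, PV = 2.206915
  t = 7.0000: CF_t = 2.500000, DF = 0.864609, PV = 2.161523
  t = 8.0000: CF_t = 2.500000, DF = 0.846826, PV = 2.117064
  t = 9.0000: CF_t = 2.500000, DF = 0.829408, PV = 2.073520
  t = 10.0000: CF_t = 102.500000, DF = 0.812349, PV = 83.265759
Price P = sum_t PV_t = 103.574307

Answer: Price = 103.5743


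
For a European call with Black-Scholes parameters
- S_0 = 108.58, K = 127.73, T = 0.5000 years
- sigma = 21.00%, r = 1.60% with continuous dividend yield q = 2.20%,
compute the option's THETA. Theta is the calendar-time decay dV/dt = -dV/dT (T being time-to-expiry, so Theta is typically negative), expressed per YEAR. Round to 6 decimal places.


Answer: Theta = -3.590483

Derivation:
d1 = -1.0398270051; d2 = -1.1883194291
phi(d1) = 0.2323387987; exp(-qT) = 0.9890602788; exp(-rT) = 0.9920319148
Theta = -S*exp(-qT)*phi(d1)*sigma/(2*sqrt(T)) - r*K*exp(-rT)*N(d2) + q*S*exp(-qT)*N(d1)
N(d1) = 0.1492101401; N(d2) = 0.1173537930; sqrt(T) = 0.7071067812
Term 1 = -108.5800 * 0.9890602788 * 0.2323387987 * 0.2100 / (2 * 0.7071067812) = -3.7050889131
Term 2 = -0.0160 * 127.7300 * 0.9920319148 * 0.1173537930 = -0.2379225851
Term 3 = 0.0220 * 108.5800 * 0.9890602788 * 0.1492101401 = 0.3525279999
Theta = -3.7050889131 + (-0.2379225851) + (0.3525279999) = -3.590483


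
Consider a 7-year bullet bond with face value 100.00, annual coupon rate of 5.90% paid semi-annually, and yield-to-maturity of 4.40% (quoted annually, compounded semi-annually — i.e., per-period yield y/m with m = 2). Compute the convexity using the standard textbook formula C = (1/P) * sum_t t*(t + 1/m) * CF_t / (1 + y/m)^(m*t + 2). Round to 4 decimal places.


Answer: Convexity = 39.7736

Derivation:
Coupon per period c = face * coupon_rate / m = 2.950000
Periods per year m = 2; per-period yield y/m = 0.022000
Number of cashflows N = 14
Cashflows (t years, CF_t, discount factor 1/(1+y/m)^(m*t), PV):
  t = 0.5000: CF_t = 2.950000, DF = 0.978474, PV = 2.886497
  t = 1.0000: CF_t = 2.950000, DF = 0.957411, PV = 2.824361
  t = 1.5000: CF_t = 2.950000, DF = 0.936801, PV = 2.763563
  t = 2.0000: CF_t = 2.950000, DF = 0.916635, PV = 2.704073
  t = 2.5000: CF_t = 2.950000, DF = 0.896903, PV = 2.645864
  t = 3.0000: CF_t = 2.950000, DF = 0.877596, PV = 2.588908
  t = 3.5000: CF_t = 2.950000, DF = 0.858704, PV = 2.533178
  t = 4.0000: CF_t = 2.950000, DF = 0.840220, PV = 2.478648
  t = 4.5000: CF_t = 2.950000, DF = 0.822133, PV = 2.425292
  t = 5.0000: CF_t = 2.950000, DF = 0.804435, PV = 2.373084
  t = 5.5000: CF_t = 2.950000, DF = 0.787119, PV = 2.322000
  t = 6.0000: CF_t = 2.950000, DF = 0.770175, PV = 2.272015
  t = 6.5000: CF_t = 2.950000, DF = 0.753596, PV = 2.223107
  t = 7.0000: CF_t = 102.950000, DF = 0.737373, PV = 75.912590
Price P = sum_t PV_t = 108.953180
Convexity numerator sum_t t*(t + 1/m) * CF_t / (1+y/m)^(m*t + 2):
  t = 0.5000: term = 1.381781
  t = 1.0000: term = 4.056110
  t = 1.5000: term = 7.937592
  t = 2.0000: term = 12.944541
  t = 2.5000: term = 18.998837
  t = 3.0000: term = 26.025804
  t = 3.5000: term = 33.954082
  t = 4.0000: term = 42.715507
  t = 4.5000: term = 52.244994
  t = 5.0000: term = 62.480423
  t = 5.5000: term = 73.362532
  t = 6.0000: term = 84.834808
  t = 6.5000: term = 96.843388
  t = 7.0000: term = 3815.674517
Convexity = (1/P) * sum = 4333.454914 / 108.953180 = 39.773551
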